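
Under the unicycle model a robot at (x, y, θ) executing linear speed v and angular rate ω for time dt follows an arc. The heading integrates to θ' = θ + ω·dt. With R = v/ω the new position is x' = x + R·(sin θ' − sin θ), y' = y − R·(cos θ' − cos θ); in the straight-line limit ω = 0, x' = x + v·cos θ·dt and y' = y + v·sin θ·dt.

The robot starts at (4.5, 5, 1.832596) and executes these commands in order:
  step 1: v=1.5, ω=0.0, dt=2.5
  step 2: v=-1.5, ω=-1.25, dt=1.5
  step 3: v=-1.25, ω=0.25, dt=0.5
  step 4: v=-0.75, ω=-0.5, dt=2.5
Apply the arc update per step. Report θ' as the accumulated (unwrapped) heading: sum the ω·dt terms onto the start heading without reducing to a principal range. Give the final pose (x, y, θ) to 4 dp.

(0.1916, 8.0062, -1.1674)

step 1: θ'=1.8326 (straight) → pose (3.5294, 8.6222, 1.8326)
step 2: θ'=-0.0424 (R=1.2000) → pose (2.3194, 7.1127, -0.0424)
step 3: θ'=0.0826 (R=-5.0000) → pose (1.6950, 7.1002, 0.0826)
step 4: θ'=-1.1674 (R=1.5000) → pose (0.1916, 8.0062, -1.1674)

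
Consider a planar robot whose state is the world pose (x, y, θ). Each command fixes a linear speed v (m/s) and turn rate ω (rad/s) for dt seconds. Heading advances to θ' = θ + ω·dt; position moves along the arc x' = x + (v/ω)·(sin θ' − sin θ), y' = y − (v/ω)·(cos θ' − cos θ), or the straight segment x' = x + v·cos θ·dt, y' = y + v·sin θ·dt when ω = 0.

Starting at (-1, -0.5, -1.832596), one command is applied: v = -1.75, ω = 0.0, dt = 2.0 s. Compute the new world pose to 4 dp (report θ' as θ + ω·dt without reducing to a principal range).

(-0.0941, 2.8807, -1.8326)

θ' = -1.8326 + 0.0·2.0 = -1.8326
ω = 0 → straight: x' = -1 + -1.75·cos(-1.8326)·2.0 = -0.0941
y' = -0.5 + -1.75·sin(-1.8326)·2.0 = 2.8807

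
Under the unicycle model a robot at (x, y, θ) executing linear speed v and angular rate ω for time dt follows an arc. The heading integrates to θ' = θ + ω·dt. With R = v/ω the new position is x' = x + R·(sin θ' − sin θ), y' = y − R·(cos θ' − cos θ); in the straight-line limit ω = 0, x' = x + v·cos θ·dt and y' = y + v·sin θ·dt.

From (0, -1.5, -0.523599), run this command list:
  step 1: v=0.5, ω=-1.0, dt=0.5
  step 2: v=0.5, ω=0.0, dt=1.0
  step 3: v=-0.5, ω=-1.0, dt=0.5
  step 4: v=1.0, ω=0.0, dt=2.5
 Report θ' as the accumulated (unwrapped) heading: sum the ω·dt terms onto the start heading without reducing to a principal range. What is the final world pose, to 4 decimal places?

(0.4826, -4.3605, -1.5236)

step 1: θ'=-1.0236 (R=-0.5000) → pose (0.1770, -1.6729, -1.0236)
step 2: θ'=-1.0236 (straight) → pose (0.4371, -2.0999, -1.0236)
step 3: θ'=-1.5236 (R=0.5000) → pose (0.3647, -1.8633, -1.5236)
step 4: θ'=-1.5236 (straight) → pose (0.4826, -4.3605, -1.5236)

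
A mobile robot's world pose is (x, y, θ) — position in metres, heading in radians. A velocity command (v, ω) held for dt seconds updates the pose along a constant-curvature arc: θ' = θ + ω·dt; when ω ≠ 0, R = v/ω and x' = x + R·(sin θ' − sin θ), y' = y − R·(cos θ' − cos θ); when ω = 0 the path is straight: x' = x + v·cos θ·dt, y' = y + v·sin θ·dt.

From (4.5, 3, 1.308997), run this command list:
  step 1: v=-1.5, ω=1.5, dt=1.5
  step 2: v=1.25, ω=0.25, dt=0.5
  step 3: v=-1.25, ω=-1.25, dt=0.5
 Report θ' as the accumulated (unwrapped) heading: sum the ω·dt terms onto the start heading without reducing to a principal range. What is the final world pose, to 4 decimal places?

(5.9160, 1.6788, 3.0590)

step 1: θ'=3.5590 (R=-1.0000) → pose (5.8713, 1.8270, 3.5590)
step 2: θ'=3.6840 (R=5.0000) → pose (5.3173, 1.5387, 3.6840)
step 3: θ'=3.0590 (R=1.0000) → pose (5.9160, 1.6788, 3.0590)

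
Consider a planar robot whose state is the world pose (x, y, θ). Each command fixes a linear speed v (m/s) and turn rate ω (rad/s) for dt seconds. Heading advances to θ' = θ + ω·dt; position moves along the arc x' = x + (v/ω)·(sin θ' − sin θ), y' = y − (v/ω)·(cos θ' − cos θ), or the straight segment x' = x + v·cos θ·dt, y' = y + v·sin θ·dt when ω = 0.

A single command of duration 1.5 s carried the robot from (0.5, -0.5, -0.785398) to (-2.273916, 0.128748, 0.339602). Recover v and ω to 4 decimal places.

Δθ = 0.339602 − -0.785398 = 1.125000
ω = Δθ/dt = 1.125000/1.5 = 0.7500
R = Δx/(sin θ' − sin θ) = -2.6667
v = R·ω = -2.6667·0.7500 = -2.0000

v = -2.0000, ω = 0.7500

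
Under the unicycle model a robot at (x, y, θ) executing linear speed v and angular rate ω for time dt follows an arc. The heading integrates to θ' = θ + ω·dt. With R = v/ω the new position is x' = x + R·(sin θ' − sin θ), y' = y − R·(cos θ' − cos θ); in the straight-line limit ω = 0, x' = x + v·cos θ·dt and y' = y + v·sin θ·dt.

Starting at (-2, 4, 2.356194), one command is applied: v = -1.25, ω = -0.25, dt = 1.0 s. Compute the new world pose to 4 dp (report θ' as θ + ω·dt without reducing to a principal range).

θ' = 2.3562 + -0.25·1.0 = 2.1062
R = v/ω = -1.25/-0.25 = 5.0000
x' = -2 + 5.0000·(sin 2.1062 − sin 2.3562) = -1.2352
y' = 4 − 5.0000·(cos 2.1062 − cos 2.3562) = 3.0154

(-1.2352, 3.0154, 2.1062)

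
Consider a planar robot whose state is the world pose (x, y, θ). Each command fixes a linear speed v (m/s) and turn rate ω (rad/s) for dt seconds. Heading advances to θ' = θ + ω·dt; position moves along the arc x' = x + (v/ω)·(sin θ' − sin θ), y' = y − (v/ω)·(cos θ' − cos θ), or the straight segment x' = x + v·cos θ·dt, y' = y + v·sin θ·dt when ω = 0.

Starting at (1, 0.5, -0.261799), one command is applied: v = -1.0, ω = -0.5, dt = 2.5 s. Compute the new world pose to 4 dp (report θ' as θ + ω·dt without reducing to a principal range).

(-0.4789, 2.3139, -1.5118)

θ' = -0.2618 + -0.5·2.5 = -1.5118
R = v/ω = -1.0/-0.5 = 2.0000
x' = 1 + 2.0000·(sin -1.5118 − sin -0.2618) = -0.4789
y' = 0.5 − 2.0000·(cos -1.5118 − cos -0.2618) = 2.3139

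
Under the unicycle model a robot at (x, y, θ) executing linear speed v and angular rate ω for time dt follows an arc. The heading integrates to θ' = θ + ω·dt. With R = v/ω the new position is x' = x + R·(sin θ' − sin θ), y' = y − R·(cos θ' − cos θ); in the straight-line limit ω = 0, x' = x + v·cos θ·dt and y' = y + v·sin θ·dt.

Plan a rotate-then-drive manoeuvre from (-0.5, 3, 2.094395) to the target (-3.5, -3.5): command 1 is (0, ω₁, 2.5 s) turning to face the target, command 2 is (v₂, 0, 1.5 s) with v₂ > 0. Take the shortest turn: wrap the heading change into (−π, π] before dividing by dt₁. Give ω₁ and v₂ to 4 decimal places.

ω₁ = 0.8742, v₂ = 4.7726

heading to target = atan2(-3.5−3, -3.5−-0.5) = -2.0032
Δθ = wrap(-2.0032 − 2.0944) = 2.1856; ω₁ = Δθ/dt₁ = 0.8742
distance = √((-3.5−-0.5)² + (-3.5−3)²) = 7.1589; v₂ = distance/dt₂ = 4.7726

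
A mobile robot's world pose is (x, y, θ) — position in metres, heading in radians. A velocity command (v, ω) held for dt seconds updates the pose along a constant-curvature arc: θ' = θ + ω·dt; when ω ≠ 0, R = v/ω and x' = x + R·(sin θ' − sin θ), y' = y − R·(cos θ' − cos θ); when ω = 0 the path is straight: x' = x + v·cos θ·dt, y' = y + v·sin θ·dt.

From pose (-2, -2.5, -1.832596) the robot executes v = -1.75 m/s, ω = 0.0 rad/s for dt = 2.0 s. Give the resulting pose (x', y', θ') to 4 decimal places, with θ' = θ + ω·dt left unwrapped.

θ' = -1.8326 + 0.0·2.0 = -1.8326
ω = 0 → straight: x' = -2 + -1.75·cos(-1.8326)·2.0 = -1.0941
y' = -2.5 + -1.75·sin(-1.8326)·2.0 = 0.8807

(-1.0941, 0.8807, -1.8326)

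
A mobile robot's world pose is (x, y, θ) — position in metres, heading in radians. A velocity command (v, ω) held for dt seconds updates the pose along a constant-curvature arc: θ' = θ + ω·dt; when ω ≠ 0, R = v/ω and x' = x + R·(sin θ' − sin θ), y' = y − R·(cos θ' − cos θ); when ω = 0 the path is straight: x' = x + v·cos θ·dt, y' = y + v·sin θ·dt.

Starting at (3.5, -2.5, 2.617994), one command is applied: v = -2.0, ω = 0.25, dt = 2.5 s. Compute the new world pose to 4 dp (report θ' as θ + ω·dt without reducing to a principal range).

θ' = 2.6180 + 0.25·2.5 = 3.2430
R = v/ω = -2.0/0.25 = -8.0000
x' = 3.5 + -8.0000·(sin 3.2430 − sin 2.6180) = 8.3098
y' = -2.5 − -8.0000·(cos 3.2430 − cos 2.6180) = -3.5307

(8.3098, -3.5307, 3.2430)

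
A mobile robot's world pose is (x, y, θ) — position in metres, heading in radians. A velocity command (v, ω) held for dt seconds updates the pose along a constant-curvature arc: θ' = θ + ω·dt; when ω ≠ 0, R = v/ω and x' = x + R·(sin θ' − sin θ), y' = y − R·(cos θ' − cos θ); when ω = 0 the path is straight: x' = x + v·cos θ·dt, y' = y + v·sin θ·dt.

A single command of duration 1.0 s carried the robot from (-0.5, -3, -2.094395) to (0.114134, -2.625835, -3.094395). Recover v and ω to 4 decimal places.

Δθ = -3.094395 − -2.094395 = -1.000000
ω = Δθ/dt = -1.000000/1.0 = -1.0000
R = Δx/(sin θ' − sin θ) = 0.7500
v = R·ω = 0.7500·-1.0000 = -0.7500

v = -0.7500, ω = -1.0000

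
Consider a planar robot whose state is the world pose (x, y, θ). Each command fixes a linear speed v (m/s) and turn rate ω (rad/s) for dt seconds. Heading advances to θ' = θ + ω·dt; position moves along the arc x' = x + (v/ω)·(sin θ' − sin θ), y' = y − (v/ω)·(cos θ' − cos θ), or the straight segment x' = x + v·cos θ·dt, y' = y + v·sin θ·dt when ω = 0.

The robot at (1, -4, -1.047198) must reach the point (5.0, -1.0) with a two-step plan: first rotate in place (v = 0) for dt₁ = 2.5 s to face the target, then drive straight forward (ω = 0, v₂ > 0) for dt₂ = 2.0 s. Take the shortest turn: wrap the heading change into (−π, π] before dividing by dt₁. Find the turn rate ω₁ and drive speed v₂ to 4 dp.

heading to target = atan2(-1−-4, 5−1) = 0.6435
Δθ = wrap(0.6435 − -1.0472) = 1.6907; ω₁ = Δθ/dt₁ = 0.6763
distance = √((5−1)² + (-1−-4)²) = 5.0000; v₂ = distance/dt₂ = 2.5000

ω₁ = 0.6763, v₂ = 2.5000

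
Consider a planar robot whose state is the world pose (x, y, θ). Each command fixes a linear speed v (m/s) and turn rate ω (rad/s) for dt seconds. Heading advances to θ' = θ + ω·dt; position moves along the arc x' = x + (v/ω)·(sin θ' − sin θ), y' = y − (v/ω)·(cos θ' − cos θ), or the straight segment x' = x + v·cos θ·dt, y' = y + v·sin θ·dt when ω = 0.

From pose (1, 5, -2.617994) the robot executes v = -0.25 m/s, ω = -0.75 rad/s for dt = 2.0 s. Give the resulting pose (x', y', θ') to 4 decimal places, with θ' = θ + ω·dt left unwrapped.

(1.4428, 4.8980, -4.1180)

θ' = -2.6180 + -0.75·2.0 = -4.1180
R = v/ω = -0.25/-0.75 = 0.3333
x' = 1 + 0.3333·(sin -4.1180 − sin -2.6180) = 1.4428
y' = 5 − 0.3333·(cos -4.1180 − cos -2.6180) = 4.8980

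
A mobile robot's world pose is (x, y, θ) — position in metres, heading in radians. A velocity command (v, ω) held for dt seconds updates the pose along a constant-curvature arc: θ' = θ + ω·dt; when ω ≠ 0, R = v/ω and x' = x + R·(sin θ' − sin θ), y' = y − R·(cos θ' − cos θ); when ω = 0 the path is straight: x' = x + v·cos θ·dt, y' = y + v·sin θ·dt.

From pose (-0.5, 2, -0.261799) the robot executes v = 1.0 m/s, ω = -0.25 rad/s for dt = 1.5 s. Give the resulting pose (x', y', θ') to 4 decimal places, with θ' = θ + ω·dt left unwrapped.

(0.8432, 1.3523, -0.6368)

θ' = -0.2618 + -0.25·1.5 = -0.6368
R = v/ω = 1.0/-0.25 = -4.0000
x' = -0.5 + -4.0000·(sin -0.6368 − sin -0.2618) = 0.8432
y' = 2 − -4.0000·(cos -0.6368 − cos -0.2618) = 1.3523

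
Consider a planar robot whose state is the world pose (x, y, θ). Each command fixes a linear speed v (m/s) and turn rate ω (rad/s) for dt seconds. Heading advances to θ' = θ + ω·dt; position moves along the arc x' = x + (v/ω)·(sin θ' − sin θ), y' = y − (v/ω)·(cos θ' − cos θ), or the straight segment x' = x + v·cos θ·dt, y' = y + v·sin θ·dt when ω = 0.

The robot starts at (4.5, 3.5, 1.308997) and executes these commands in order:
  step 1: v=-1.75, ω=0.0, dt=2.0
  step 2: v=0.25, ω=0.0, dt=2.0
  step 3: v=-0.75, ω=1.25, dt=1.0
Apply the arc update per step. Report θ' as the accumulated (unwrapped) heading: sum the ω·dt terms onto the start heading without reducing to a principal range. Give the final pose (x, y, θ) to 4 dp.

step 1: θ'=1.3090 (straight) → pose (3.5941, 0.1193, 1.3090)
step 2: θ'=1.3090 (straight) → pose (3.7235, 0.6022, 1.3090)
step 3: θ'=2.5590 (R=-0.6000) → pose (3.9730, -0.0541, 2.5590)

(3.9730, -0.0541, 2.5590)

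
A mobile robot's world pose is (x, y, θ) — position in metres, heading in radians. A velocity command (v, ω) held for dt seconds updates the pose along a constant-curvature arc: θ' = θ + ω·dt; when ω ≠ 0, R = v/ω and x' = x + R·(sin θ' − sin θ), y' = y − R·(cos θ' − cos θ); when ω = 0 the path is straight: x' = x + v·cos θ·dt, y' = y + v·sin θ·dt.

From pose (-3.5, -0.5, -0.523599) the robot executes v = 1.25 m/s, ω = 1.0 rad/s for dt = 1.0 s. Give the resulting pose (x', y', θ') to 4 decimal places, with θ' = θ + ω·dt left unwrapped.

(-2.3018, -0.5283, 0.4764)

θ' = -0.5236 + 1.0·1.0 = 0.4764
R = v/ω = 1.25/1.0 = 1.2500
x' = -3.5 + 1.2500·(sin 0.4764 − sin -0.5236) = -2.3018
y' = -0.5 − 1.2500·(cos 0.4764 − cos -0.5236) = -0.5283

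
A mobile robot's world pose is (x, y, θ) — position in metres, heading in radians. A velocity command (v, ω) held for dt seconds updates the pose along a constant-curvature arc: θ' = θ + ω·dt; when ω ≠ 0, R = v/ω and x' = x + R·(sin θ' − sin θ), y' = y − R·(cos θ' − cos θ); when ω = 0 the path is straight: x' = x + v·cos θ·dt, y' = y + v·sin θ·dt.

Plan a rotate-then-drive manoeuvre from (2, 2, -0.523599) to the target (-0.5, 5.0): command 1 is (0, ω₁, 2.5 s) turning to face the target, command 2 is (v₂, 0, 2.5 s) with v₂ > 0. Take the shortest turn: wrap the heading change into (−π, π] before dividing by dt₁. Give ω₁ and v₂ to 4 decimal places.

heading to target = atan2(5−2, -0.5−2) = 2.2655
Δθ = wrap(2.2655 − -0.5236) = 2.7891; ω₁ = Δθ/dt₁ = 1.1157
distance = √((-0.5−2)² + (5−2)²) = 3.9051; v₂ = distance/dt₂ = 1.5620

ω₁ = 1.1157, v₂ = 1.5620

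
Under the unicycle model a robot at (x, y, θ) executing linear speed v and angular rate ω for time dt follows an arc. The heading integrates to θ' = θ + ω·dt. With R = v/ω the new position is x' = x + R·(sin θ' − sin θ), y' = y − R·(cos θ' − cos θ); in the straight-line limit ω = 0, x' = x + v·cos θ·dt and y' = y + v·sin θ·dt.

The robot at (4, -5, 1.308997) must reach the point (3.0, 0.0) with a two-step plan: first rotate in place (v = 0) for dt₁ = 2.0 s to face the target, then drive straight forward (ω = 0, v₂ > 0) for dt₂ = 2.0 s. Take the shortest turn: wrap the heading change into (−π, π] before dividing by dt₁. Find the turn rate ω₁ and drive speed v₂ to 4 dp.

heading to target = atan2(0−-5, 3−4) = 1.7682
Δθ = wrap(1.7682 − 1.3090) = 0.4592; ω₁ = Δθ/dt₁ = 0.2296
distance = √((3−4)² + (0−-5)²) = 5.0990; v₂ = distance/dt₂ = 2.5495

ω₁ = 0.2296, v₂ = 2.5495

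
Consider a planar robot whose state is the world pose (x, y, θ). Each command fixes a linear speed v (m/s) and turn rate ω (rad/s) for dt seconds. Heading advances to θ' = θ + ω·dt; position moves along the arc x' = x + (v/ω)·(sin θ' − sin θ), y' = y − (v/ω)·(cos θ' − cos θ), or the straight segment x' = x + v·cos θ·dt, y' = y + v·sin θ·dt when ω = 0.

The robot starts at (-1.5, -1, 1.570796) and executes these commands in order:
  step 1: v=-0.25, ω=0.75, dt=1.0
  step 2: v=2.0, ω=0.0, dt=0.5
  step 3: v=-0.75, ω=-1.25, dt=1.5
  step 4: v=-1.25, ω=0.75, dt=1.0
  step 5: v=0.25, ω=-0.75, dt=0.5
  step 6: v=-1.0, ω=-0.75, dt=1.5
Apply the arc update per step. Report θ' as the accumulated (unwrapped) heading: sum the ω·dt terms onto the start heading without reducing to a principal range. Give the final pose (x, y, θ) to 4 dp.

(-4.4134, -2.5973, -0.3042)

step 1: θ'=2.3208 (R=-0.3333) → pose (-1.4106, -1.2272, 2.3208)
step 2: θ'=2.3208 (straight) → pose (-2.0922, -0.4955, 2.3208)
step 3: θ'=0.4458 (R=0.6000) → pose (-2.2725, -1.4459, 0.4458)
step 4: θ'=1.1958 (R=-1.6667) → pose (-3.1047, -2.3392, 1.1958)
step 5: θ'=0.8208 (R=-0.3333) → pose (-3.0385, -2.2341, 0.8208)
step 6: θ'=-0.3042 (R=1.3333) → pose (-4.4134, -2.5973, -0.3042)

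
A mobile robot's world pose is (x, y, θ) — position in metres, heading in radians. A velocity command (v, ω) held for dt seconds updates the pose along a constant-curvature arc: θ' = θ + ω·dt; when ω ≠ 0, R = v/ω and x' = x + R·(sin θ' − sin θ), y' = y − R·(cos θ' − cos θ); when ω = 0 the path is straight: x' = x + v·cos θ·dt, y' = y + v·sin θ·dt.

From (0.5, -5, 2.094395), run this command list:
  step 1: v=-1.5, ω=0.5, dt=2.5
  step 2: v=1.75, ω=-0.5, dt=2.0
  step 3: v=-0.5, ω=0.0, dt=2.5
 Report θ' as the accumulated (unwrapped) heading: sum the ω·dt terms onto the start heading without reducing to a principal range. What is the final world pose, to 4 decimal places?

step 1: θ'=3.3444 (R=-3.0000) → pose (3.7023, -6.4385, 3.3444)
step 2: θ'=2.3444 (R=-3.5000) → pose (0.4935, -5.4557, 2.3444)
step 3: θ'=2.3444 (straight) → pose (1.3669, -6.3500, 2.3444)

(1.3669, -6.3500, 2.3444)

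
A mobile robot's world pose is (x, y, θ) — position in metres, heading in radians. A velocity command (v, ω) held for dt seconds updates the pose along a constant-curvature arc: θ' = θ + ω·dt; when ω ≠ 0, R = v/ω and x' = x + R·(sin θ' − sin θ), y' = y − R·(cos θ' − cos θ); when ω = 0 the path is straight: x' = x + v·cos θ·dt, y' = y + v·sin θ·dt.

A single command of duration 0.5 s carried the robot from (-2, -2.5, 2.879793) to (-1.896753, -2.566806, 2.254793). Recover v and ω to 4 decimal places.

v = -0.2500, ω = -1.2500

Δθ = 2.254793 − 2.879793 = -0.625000
ω = Δθ/dt = -0.625000/0.5 = -1.2500
R = Δx/(sin θ' − sin θ) = 0.2000
v = R·ω = 0.2000·-1.2500 = -0.2500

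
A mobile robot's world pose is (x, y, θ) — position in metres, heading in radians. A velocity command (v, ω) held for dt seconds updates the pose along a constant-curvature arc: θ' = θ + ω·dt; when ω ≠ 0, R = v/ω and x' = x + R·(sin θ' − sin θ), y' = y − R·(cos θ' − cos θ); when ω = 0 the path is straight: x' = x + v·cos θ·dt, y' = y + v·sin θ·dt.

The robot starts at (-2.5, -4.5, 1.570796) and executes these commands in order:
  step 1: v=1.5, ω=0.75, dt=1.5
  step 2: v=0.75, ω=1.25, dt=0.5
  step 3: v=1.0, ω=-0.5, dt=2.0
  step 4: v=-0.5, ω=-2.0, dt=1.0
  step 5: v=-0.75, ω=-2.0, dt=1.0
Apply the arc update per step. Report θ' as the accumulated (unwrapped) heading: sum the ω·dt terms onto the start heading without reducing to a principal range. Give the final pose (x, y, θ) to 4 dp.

(-6.4183, -2.0530, -1.6792)

step 1: θ'=2.6958 (R=2.0000) → pose (-3.6376, -2.6955, 2.6958)
step 2: θ'=3.3208 (R=0.6000) → pose (-4.0033, -2.6464, 3.3208)
step 3: θ'=2.3208 (R=-2.0000) → pose (-5.8232, -2.0417, 2.3208)
step 4: θ'=0.3208 (R=0.2500) → pose (-5.9273, -2.4494, 0.3208)
step 5: θ'=-1.6792 (R=0.3750) → pose (-6.4183, -2.0530, -1.6792)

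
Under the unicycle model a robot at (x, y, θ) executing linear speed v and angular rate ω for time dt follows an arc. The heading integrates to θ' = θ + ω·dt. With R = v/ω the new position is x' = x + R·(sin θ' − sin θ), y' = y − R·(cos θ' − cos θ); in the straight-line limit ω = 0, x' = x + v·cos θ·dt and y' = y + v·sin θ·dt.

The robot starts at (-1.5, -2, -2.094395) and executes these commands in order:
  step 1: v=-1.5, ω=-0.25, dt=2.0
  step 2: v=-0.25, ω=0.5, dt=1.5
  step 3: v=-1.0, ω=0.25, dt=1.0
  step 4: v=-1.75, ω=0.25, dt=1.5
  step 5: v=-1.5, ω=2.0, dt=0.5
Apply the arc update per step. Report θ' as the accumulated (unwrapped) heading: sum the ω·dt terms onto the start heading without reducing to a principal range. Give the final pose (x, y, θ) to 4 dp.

(-0.0235, 4.4507, -0.2194)

step 1: θ'=-2.5944 (R=6.0000) → pose (0.5744, 0.1239, -2.5944)
step 2: θ'=-1.8444 (R=-0.5000) → pose (0.7956, 0.4158, -1.8444)
step 3: θ'=-1.5944 (R=-4.0000) → pose (0.9433, 1.4022, -1.5944)
step 4: θ'=-1.2194 (R=-7.0000) → pose (0.5175, 3.9769, -1.2194)
step 5: θ'=-0.2194 (R=-0.7500) → pose (-0.0235, 4.4507, -0.2194)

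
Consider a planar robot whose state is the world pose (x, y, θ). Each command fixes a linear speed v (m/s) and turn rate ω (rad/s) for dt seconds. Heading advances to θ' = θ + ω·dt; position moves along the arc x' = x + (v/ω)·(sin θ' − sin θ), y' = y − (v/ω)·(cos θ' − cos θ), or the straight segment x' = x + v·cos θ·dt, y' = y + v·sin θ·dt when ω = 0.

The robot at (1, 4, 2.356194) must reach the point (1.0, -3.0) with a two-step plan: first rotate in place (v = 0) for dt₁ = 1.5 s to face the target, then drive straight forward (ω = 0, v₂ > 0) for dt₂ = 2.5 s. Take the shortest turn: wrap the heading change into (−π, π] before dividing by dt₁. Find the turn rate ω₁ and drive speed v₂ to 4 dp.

heading to target = atan2(-3−4, 1−1) = -1.5708
Δθ = wrap(-1.5708 − 2.3562) = 2.3562; ω₁ = Δθ/dt₁ = 1.5708
distance = √((1−1)² + (-3−4)²) = 7.0000; v₂ = distance/dt₂ = 2.8000

ω₁ = 1.5708, v₂ = 2.8000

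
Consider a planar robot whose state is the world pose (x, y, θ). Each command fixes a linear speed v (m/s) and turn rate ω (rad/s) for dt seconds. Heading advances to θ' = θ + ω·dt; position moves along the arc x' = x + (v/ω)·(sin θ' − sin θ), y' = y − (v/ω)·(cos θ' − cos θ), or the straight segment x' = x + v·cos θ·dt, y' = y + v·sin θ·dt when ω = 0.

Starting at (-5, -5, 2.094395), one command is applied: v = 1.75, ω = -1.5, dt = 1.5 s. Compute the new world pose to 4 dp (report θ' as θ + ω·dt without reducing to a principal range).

(-3.8088, -3.2641, -0.1556)

θ' = 2.0944 + -1.5·1.5 = -0.1556
R = v/ω = 1.75/-1.5 = -1.1667
x' = -5 + -1.1667·(sin -0.1556 − sin 2.0944) = -3.8088
y' = -5 − -1.1667·(cos -0.1556 − cos 2.0944) = -3.2641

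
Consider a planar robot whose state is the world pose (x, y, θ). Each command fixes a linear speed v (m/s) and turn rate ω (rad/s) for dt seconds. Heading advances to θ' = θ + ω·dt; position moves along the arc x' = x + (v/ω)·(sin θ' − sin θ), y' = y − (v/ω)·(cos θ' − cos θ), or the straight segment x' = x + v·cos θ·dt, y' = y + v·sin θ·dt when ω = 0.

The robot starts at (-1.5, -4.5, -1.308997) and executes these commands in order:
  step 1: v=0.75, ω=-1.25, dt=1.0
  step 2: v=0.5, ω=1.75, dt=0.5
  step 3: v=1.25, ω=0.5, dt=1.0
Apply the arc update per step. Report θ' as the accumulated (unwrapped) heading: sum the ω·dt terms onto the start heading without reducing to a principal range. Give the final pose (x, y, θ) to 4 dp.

(-1.7074, -6.5881, -1.1840)

step 1: θ'=-2.5590 (R=-0.6000) → pose (-1.7494, -5.1563, -2.5590)
step 2: θ'=-1.6840 (R=0.2857) → pose (-1.8761, -5.3626, -1.6840)
step 3: θ'=-1.1840 (R=2.5000) → pose (-1.7074, -6.5881, -1.1840)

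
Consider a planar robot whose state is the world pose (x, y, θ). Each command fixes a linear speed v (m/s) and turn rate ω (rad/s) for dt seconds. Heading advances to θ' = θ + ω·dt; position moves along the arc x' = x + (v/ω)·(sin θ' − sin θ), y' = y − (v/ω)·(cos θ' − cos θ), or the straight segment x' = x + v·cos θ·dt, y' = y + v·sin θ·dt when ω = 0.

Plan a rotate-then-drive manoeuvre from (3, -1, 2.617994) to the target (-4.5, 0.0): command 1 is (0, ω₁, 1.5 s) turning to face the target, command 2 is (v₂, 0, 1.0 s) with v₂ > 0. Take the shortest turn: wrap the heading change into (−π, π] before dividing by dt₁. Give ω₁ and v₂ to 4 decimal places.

heading to target = atan2(0−-1, -4.5−3) = 3.0090
Δθ = wrap(3.0090 − 2.6180) = 0.3910; ω₁ = Δθ/dt₁ = 0.2607
distance = √((-4.5−3)² + (0−-1)²) = 7.5664; v₂ = distance/dt₂ = 7.5664

ω₁ = 0.2607, v₂ = 7.5664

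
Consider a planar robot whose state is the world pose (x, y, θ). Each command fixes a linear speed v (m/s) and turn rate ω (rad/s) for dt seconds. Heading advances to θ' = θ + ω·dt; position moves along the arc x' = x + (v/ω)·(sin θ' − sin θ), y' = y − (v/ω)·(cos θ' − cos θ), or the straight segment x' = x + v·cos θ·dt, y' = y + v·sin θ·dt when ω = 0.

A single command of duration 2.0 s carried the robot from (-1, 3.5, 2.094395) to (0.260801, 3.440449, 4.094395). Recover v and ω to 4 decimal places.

Δθ = 4.094395 − 2.094395 = 2.000000
ω = Δθ/dt = 2.000000/2.0 = 1.0000
R = Δx/(sin θ' − sin θ) = -0.7500
v = R·ω = -0.7500·1.0000 = -0.7500

v = -0.7500, ω = 1.0000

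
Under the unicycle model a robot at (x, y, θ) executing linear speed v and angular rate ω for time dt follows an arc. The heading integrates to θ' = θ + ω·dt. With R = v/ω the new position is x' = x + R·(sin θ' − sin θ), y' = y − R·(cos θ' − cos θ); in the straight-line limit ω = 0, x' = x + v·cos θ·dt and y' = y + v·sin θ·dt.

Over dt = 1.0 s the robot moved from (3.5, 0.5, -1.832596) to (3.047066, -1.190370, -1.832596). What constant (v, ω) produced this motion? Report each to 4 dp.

Δθ = -1.832596 − -1.832596 = 0.000000
ω = Δθ/dt = 0.000000/1.0 = 0.0000
ω = 0 → v = (Δx·cos θ + Δy·sin θ)/dt = 1.7500

v = 1.7500, ω = 0.0000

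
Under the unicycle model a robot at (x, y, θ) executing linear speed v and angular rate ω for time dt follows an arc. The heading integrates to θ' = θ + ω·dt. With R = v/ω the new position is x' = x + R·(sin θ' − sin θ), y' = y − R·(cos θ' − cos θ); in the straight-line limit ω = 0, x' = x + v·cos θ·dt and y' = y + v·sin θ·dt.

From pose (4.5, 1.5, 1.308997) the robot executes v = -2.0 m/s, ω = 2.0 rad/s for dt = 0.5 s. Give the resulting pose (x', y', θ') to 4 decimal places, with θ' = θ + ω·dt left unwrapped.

θ' = 1.3090 + 2.0·0.5 = 2.3090
R = v/ω = -2.0/2.0 = -1.0000
x' = 4.5 + -1.0000·(sin 2.3090 − sin 1.3090) = 4.7262
y' = 1.5 − -1.0000·(cos 2.3090 − cos 1.3090) = 0.5682

(4.7262, 0.5682, 2.3090)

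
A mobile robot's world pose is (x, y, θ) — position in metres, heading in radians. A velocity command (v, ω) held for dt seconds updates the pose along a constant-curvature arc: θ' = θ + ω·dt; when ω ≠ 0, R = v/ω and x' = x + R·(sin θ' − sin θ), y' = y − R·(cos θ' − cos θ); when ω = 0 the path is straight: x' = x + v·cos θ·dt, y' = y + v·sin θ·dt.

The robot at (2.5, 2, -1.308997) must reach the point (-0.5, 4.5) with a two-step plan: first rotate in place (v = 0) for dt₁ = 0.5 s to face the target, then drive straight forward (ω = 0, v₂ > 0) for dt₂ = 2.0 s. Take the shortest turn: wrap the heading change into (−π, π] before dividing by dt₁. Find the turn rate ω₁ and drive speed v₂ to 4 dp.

heading to target = atan2(4.5−2, -0.5−2.5) = 2.4469
Δθ = wrap(2.4469 − -1.3090) = -2.5273; ω₁ = Δθ/dt₁ = -5.0547
distance = √((-0.5−2.5)² + (4.5−2)²) = 3.9051; v₂ = distance/dt₂ = 1.9526

ω₁ = -5.0547, v₂ = 1.9526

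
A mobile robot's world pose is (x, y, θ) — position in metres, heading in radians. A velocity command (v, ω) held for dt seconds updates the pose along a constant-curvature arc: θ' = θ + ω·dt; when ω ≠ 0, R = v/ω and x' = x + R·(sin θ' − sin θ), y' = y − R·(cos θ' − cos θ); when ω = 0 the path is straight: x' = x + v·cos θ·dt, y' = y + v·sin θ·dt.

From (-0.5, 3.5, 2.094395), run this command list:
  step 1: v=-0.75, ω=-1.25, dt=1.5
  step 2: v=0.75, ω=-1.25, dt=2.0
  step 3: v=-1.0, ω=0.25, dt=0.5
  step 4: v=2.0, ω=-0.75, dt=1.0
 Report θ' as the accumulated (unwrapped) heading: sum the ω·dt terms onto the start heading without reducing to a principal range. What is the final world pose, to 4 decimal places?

step 1: θ'=0.2194 (R=0.6000) → pose (-0.8890, 2.6144, 0.2194)
step 2: θ'=-2.2806 (R=-0.6000) → pose (-0.3034, 1.6378, -2.2806)
step 3: θ'=-2.1556 (R=-4.0000) → pose (-0.0020, 2.0363, -2.1556)
step 4: θ'=-2.9056 (R=-2.6667) → pose (-1.6021, 0.9157, -2.9056)

(-1.6021, 0.9157, -2.9056)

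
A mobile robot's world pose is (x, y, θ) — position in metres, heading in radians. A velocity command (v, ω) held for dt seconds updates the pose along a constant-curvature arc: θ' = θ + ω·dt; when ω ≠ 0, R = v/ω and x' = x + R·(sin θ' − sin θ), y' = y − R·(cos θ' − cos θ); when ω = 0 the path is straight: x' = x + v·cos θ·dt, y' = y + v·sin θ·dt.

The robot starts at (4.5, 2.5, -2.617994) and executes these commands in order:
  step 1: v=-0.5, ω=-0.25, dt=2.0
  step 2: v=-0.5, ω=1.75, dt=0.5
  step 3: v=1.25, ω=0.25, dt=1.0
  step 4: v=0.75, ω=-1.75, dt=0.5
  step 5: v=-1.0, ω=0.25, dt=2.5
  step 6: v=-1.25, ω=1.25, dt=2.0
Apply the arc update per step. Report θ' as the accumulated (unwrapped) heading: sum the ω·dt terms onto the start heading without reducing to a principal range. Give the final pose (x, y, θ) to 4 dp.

(5.7582, 4.5236, 0.2570)

step 1: θ'=-3.1180 (R=2.0000) → pose (5.4528, 2.7674, -3.1180)
step 2: θ'=-2.2430 (R=-0.2857) → pose (5.6696, 2.8751, -2.2430)
step 3: θ'=-1.9930 (R=5.0000) → pose (5.0209, 1.8104, -1.9930)
step 4: θ'=-2.8680 (R=-0.4286) → pose (4.7458, 1.5734, -2.8680)
step 5: θ'=-2.2430 (R=-4.0000) → pose (6.7948, 2.9338, -2.2430)
step 6: θ'=0.2570 (R=-1.0000) → pose (5.7582, 4.5236, 0.2570)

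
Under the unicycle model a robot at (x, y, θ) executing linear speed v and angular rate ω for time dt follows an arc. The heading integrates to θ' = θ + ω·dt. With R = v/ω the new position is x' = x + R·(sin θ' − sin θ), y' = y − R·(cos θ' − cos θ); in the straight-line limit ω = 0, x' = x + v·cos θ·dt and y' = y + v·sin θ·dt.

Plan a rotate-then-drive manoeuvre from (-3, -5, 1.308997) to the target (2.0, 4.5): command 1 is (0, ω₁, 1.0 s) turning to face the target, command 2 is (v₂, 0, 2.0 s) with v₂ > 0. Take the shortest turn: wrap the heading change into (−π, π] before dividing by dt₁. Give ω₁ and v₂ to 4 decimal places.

ω₁ = -0.2227, v₂ = 5.3677

heading to target = atan2(4.5−-5, 2−-3) = 1.0863
Δθ = wrap(1.0863 − 1.3090) = -0.2227; ω₁ = Δθ/dt₁ = -0.2227
distance = √((2−-3)² + (4.5−-5)²) = 10.7355; v₂ = distance/dt₂ = 5.3677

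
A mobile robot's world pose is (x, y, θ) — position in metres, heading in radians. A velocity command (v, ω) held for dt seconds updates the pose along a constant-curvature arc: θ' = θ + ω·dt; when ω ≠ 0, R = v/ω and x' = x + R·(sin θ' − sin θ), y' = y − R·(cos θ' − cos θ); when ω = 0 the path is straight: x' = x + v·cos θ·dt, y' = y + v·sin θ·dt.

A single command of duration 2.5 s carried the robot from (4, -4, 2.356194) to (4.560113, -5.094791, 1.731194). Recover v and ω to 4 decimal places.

Δθ = 1.731194 − 2.356194 = -0.625000
ω = Δθ/dt = -0.625000/2.5 = -0.2500
R = −Δy/(cos θ' − cos θ) = 2.0000
v = R·ω = 2.0000·-0.2500 = -0.5000

v = -0.5000, ω = -0.2500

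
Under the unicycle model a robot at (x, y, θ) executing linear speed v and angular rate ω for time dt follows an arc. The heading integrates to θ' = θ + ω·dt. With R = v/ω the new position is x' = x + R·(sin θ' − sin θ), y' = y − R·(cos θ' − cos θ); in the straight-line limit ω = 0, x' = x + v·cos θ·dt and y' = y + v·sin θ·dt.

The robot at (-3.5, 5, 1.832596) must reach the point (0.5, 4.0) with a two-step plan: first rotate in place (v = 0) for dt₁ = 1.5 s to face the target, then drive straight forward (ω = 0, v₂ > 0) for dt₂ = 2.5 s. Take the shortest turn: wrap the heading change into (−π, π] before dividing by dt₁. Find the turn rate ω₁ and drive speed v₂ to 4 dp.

heading to target = atan2(4−5, 0.5−-3.5) = -0.2450
Δθ = wrap(-0.2450 − 1.8326) = -2.0776; ω₁ = Δθ/dt₁ = -1.3850
distance = √((0.5−-3.5)² + (4−5)²) = 4.1231; v₂ = distance/dt₂ = 1.6492

ω₁ = -1.3850, v₂ = 1.6492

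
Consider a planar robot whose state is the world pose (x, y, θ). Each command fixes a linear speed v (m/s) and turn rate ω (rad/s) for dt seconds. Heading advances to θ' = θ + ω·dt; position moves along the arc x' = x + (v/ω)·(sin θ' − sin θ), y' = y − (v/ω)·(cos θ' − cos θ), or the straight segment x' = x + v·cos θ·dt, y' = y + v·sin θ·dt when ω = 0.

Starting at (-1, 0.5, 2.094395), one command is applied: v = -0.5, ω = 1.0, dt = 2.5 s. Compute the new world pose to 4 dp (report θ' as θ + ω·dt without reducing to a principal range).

(-0.0705, 0.6911, 4.5944)

θ' = 2.0944 + 1.0·2.5 = 4.5944
R = v/ω = -0.5/1.0 = -0.5000
x' = -1 + -0.5000·(sin 4.5944 − sin 2.0944) = -0.0705
y' = 0.5 − -0.5000·(cos 4.5944 − cos 2.0944) = 0.6911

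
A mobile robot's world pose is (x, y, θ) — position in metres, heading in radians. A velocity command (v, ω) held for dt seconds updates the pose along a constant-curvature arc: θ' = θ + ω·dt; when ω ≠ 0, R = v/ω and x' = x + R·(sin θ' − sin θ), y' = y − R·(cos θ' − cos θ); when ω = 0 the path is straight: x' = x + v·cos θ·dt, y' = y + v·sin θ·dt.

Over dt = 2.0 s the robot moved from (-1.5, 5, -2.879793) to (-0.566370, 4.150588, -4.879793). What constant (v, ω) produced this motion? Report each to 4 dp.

v = -0.7500, ω = -1.0000

Δθ = -4.879793 − -2.879793 = -2.000000
ω = Δθ/dt = -2.000000/2.0 = -1.0000
R = Δx/(sin θ' − sin θ) = 0.7500
v = R·ω = 0.7500·-1.0000 = -0.7500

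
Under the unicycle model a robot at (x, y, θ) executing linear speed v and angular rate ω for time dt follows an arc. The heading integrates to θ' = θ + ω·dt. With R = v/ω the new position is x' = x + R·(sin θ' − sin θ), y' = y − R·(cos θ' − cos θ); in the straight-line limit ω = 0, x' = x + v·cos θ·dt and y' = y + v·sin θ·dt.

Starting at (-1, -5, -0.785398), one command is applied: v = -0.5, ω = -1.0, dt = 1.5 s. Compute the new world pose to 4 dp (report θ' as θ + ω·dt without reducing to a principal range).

(-1.0241, -4.3188, -2.2854)

θ' = -0.7854 + -1.0·1.5 = -2.2854
R = v/ω = -0.5/-1.0 = 0.5000
x' = -1 + 0.5000·(sin -2.2854 − sin -0.7854) = -1.0241
y' = -5 − 0.5000·(cos -2.2854 − cos -0.7854) = -4.3188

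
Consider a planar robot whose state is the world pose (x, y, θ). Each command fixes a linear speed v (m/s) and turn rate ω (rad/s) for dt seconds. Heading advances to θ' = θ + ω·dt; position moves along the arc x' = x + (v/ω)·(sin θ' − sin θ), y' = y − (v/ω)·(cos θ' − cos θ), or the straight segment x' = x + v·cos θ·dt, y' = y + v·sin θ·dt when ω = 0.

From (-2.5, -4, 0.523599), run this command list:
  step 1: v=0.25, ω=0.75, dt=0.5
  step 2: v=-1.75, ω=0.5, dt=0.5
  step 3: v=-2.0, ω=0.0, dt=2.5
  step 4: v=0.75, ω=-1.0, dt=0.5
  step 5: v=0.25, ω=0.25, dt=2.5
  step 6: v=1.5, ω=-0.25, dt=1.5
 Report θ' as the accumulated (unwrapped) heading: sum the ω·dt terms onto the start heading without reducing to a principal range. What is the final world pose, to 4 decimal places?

step 1: θ'=0.8986 (R=0.3333) → pose (-2.4058, -3.9189, 0.8986)
step 2: θ'=1.1486 (R=-3.5000) → pose (-2.8599, -4.6642, 1.1486)
step 3: θ'=1.1486 (straight) → pose (-4.9088, -9.2251, 1.1486)
step 4: θ'=0.6486 (R=-0.7500) → pose (-4.6777, -8.9348, 0.6486)
step 5: θ'=1.2736 (R=1.0000) → pose (-4.3256, -8.4307, 1.2736)
step 6: θ'=0.8986 (R=-6.0000) → pose (-3.2833, -6.4515, 0.8986)

(-3.2833, -6.4515, 0.8986)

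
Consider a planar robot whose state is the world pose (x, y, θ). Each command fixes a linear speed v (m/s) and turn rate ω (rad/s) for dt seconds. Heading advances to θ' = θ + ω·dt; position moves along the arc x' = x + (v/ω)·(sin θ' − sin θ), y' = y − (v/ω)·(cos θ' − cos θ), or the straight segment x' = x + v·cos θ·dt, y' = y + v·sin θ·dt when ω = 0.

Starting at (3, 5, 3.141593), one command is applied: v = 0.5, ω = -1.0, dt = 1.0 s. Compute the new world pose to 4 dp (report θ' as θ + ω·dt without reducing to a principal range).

(2.5793, 5.2298, 2.1416)

θ' = 3.1416 + -1.0·1.0 = 2.1416
R = v/ω = 0.5/-1.0 = -0.5000
x' = 3 + -0.5000·(sin 2.1416 − sin 3.1416) = 2.5793
y' = 5 − -0.5000·(cos 2.1416 − cos 3.1416) = 5.2298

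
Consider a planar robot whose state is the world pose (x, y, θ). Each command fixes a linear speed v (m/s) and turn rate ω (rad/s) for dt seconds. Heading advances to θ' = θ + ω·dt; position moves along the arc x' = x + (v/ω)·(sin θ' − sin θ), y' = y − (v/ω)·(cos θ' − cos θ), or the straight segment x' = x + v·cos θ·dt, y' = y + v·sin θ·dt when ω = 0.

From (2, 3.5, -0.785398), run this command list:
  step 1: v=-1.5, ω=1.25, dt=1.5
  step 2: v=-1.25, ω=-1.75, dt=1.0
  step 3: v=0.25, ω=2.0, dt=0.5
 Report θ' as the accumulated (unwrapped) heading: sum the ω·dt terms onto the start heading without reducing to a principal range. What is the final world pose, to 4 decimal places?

(-0.8653, 2.9542, 0.3396)

step 1: θ'=1.0896 (R=-1.2000) → pose (0.0877, 3.2069, 1.0896)
step 2: θ'=-0.6604 (R=0.7143) → pose (-0.9836, 2.9734, -0.6604)
step 3: θ'=0.3396 (R=0.1250) → pose (-0.8653, 2.9542, 0.3396)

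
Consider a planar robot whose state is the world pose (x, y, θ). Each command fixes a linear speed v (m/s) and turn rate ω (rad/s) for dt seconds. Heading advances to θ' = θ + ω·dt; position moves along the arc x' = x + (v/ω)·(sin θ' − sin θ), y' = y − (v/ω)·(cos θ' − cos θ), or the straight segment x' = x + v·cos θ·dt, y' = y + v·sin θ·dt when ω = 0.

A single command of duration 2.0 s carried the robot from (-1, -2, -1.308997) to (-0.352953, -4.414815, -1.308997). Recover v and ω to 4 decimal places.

Δθ = -1.308997 − -1.308997 = 0.000000
ω = Δθ/dt = 0.000000/2.0 = 0.0000
ω = 0 → v = (Δx·cos θ + Δy·sin θ)/dt = 1.2500

v = 1.2500, ω = 0.0000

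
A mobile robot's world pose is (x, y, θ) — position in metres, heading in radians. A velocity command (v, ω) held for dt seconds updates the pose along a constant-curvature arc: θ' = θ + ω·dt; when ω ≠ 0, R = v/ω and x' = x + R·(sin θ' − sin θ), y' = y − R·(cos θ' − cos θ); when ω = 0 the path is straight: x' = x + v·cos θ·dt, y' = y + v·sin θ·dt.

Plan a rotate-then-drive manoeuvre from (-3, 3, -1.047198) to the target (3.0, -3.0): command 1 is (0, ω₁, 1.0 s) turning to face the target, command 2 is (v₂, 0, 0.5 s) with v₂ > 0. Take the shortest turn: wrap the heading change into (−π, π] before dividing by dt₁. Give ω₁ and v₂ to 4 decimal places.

heading to target = atan2(-3−3, 3−-3) = -0.7854
Δθ = wrap(-0.7854 − -1.0472) = 0.2618; ω₁ = Δθ/dt₁ = 0.2618
distance = √((3−-3)² + (-3−3)²) = 8.4853; v₂ = distance/dt₂ = 16.9706

ω₁ = 0.2618, v₂ = 16.9706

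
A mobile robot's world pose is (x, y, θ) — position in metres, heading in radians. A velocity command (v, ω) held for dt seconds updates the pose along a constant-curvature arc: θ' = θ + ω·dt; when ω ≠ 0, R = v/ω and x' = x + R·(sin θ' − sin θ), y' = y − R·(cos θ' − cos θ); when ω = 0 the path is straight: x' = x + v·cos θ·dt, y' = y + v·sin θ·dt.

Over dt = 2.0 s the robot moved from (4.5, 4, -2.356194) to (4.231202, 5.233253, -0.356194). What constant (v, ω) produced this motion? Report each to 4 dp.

v = -0.7500, ω = 1.0000

Δθ = -0.356194 − -2.356194 = 2.000000
ω = Δθ/dt = 2.000000/2.0 = 1.0000
R = −Δy/(cos θ' − cos θ) = -0.7500
v = R·ω = -0.7500·1.0000 = -0.7500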